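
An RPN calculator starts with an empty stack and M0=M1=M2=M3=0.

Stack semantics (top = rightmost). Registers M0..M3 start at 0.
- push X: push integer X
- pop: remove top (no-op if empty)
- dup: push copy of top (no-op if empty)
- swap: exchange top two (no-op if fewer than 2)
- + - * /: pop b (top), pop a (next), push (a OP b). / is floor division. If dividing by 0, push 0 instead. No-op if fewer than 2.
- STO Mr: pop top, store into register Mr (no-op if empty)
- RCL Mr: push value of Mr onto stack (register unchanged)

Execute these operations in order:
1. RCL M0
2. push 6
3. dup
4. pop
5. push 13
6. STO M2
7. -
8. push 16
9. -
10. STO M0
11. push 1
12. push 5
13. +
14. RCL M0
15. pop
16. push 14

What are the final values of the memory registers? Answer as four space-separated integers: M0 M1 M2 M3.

After op 1 (RCL M0): stack=[0] mem=[0,0,0,0]
After op 2 (push 6): stack=[0,6] mem=[0,0,0,0]
After op 3 (dup): stack=[0,6,6] mem=[0,0,0,0]
After op 4 (pop): stack=[0,6] mem=[0,0,0,0]
After op 5 (push 13): stack=[0,6,13] mem=[0,0,0,0]
After op 6 (STO M2): stack=[0,6] mem=[0,0,13,0]
After op 7 (-): stack=[-6] mem=[0,0,13,0]
After op 8 (push 16): stack=[-6,16] mem=[0,0,13,0]
After op 9 (-): stack=[-22] mem=[0,0,13,0]
After op 10 (STO M0): stack=[empty] mem=[-22,0,13,0]
After op 11 (push 1): stack=[1] mem=[-22,0,13,0]
After op 12 (push 5): stack=[1,5] mem=[-22,0,13,0]
After op 13 (+): stack=[6] mem=[-22,0,13,0]
After op 14 (RCL M0): stack=[6,-22] mem=[-22,0,13,0]
After op 15 (pop): stack=[6] mem=[-22,0,13,0]
After op 16 (push 14): stack=[6,14] mem=[-22,0,13,0]

Answer: -22 0 13 0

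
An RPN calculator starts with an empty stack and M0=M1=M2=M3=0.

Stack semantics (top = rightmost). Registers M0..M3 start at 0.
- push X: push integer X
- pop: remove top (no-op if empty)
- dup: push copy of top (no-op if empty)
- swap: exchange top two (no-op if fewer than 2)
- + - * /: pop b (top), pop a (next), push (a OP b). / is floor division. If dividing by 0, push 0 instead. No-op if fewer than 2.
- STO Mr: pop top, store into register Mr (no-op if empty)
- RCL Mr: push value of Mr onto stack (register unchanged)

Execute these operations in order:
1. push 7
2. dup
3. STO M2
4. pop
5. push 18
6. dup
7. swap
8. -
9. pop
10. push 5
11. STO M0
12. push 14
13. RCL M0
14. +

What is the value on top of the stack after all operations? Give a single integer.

Answer: 19

Derivation:
After op 1 (push 7): stack=[7] mem=[0,0,0,0]
After op 2 (dup): stack=[7,7] mem=[0,0,0,0]
After op 3 (STO M2): stack=[7] mem=[0,0,7,0]
After op 4 (pop): stack=[empty] mem=[0,0,7,0]
After op 5 (push 18): stack=[18] mem=[0,0,7,0]
After op 6 (dup): stack=[18,18] mem=[0,0,7,0]
After op 7 (swap): stack=[18,18] mem=[0,0,7,0]
After op 8 (-): stack=[0] mem=[0,0,7,0]
After op 9 (pop): stack=[empty] mem=[0,0,7,0]
After op 10 (push 5): stack=[5] mem=[0,0,7,0]
After op 11 (STO M0): stack=[empty] mem=[5,0,7,0]
After op 12 (push 14): stack=[14] mem=[5,0,7,0]
After op 13 (RCL M0): stack=[14,5] mem=[5,0,7,0]
After op 14 (+): stack=[19] mem=[5,0,7,0]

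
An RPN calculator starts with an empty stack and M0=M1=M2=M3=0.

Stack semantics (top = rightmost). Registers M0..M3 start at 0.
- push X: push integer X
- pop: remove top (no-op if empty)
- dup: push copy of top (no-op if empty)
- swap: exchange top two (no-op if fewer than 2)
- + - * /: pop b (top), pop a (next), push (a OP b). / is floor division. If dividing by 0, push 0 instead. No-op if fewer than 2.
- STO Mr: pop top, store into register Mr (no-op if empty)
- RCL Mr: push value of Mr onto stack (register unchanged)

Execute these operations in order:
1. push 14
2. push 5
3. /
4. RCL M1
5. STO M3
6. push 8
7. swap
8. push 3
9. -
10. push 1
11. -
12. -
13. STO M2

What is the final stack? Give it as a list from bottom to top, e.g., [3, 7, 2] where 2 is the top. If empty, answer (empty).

After op 1 (push 14): stack=[14] mem=[0,0,0,0]
After op 2 (push 5): stack=[14,5] mem=[0,0,0,0]
After op 3 (/): stack=[2] mem=[0,0,0,0]
After op 4 (RCL M1): stack=[2,0] mem=[0,0,0,0]
After op 5 (STO M3): stack=[2] mem=[0,0,0,0]
After op 6 (push 8): stack=[2,8] mem=[0,0,0,0]
After op 7 (swap): stack=[8,2] mem=[0,0,0,0]
After op 8 (push 3): stack=[8,2,3] mem=[0,0,0,0]
After op 9 (-): stack=[8,-1] mem=[0,0,0,0]
After op 10 (push 1): stack=[8,-1,1] mem=[0,0,0,0]
After op 11 (-): stack=[8,-2] mem=[0,0,0,0]
After op 12 (-): stack=[10] mem=[0,0,0,0]
After op 13 (STO M2): stack=[empty] mem=[0,0,10,0]

Answer: (empty)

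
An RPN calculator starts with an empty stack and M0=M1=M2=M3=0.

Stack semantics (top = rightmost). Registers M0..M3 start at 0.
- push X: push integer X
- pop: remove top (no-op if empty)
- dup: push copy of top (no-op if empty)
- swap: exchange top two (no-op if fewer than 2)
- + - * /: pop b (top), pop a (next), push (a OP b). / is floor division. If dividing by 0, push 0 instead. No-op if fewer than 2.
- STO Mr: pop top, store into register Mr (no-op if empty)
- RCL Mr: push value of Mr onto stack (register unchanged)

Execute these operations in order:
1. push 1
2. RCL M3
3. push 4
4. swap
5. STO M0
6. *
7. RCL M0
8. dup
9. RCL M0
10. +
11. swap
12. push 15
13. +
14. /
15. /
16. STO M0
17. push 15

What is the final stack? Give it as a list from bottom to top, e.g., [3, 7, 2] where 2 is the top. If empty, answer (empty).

Answer: [15]

Derivation:
After op 1 (push 1): stack=[1] mem=[0,0,0,0]
After op 2 (RCL M3): stack=[1,0] mem=[0,0,0,0]
After op 3 (push 4): stack=[1,0,4] mem=[0,0,0,0]
After op 4 (swap): stack=[1,4,0] mem=[0,0,0,0]
After op 5 (STO M0): stack=[1,4] mem=[0,0,0,0]
After op 6 (*): stack=[4] mem=[0,0,0,0]
After op 7 (RCL M0): stack=[4,0] mem=[0,0,0,0]
After op 8 (dup): stack=[4,0,0] mem=[0,0,0,0]
After op 9 (RCL M0): stack=[4,0,0,0] mem=[0,0,0,0]
After op 10 (+): stack=[4,0,0] mem=[0,0,0,0]
After op 11 (swap): stack=[4,0,0] mem=[0,0,0,0]
After op 12 (push 15): stack=[4,0,0,15] mem=[0,0,0,0]
After op 13 (+): stack=[4,0,15] mem=[0,0,0,0]
After op 14 (/): stack=[4,0] mem=[0,0,0,0]
After op 15 (/): stack=[0] mem=[0,0,0,0]
After op 16 (STO M0): stack=[empty] mem=[0,0,0,0]
After op 17 (push 15): stack=[15] mem=[0,0,0,0]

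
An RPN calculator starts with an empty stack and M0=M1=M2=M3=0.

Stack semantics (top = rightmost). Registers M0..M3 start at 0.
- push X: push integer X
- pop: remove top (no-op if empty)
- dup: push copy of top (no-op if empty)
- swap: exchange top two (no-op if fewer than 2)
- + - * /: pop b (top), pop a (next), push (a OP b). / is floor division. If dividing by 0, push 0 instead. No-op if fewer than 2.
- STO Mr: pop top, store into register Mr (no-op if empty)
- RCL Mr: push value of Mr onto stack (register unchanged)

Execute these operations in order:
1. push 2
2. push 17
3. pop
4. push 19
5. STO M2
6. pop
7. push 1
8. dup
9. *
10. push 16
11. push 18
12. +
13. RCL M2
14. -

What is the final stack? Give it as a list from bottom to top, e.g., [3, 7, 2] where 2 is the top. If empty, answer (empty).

Answer: [1, 15]

Derivation:
After op 1 (push 2): stack=[2] mem=[0,0,0,0]
After op 2 (push 17): stack=[2,17] mem=[0,0,0,0]
After op 3 (pop): stack=[2] mem=[0,0,0,0]
After op 4 (push 19): stack=[2,19] mem=[0,0,0,0]
After op 5 (STO M2): stack=[2] mem=[0,0,19,0]
After op 6 (pop): stack=[empty] mem=[0,0,19,0]
After op 7 (push 1): stack=[1] mem=[0,0,19,0]
After op 8 (dup): stack=[1,1] mem=[0,0,19,0]
After op 9 (*): stack=[1] mem=[0,0,19,0]
After op 10 (push 16): stack=[1,16] mem=[0,0,19,0]
After op 11 (push 18): stack=[1,16,18] mem=[0,0,19,0]
After op 12 (+): stack=[1,34] mem=[0,0,19,0]
After op 13 (RCL M2): stack=[1,34,19] mem=[0,0,19,0]
After op 14 (-): stack=[1,15] mem=[0,0,19,0]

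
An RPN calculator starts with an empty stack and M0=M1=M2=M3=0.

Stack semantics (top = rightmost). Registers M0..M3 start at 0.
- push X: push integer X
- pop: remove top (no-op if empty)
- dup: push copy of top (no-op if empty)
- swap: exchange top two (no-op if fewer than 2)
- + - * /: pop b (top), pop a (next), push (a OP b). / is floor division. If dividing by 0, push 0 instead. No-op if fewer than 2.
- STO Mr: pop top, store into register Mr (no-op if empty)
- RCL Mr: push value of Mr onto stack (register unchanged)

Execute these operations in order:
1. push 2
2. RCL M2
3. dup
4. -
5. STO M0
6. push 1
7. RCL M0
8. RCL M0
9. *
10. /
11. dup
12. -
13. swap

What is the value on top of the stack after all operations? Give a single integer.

After op 1 (push 2): stack=[2] mem=[0,0,0,0]
After op 2 (RCL M2): stack=[2,0] mem=[0,0,0,0]
After op 3 (dup): stack=[2,0,0] mem=[0,0,0,0]
After op 4 (-): stack=[2,0] mem=[0,0,0,0]
After op 5 (STO M0): stack=[2] mem=[0,0,0,0]
After op 6 (push 1): stack=[2,1] mem=[0,0,0,0]
After op 7 (RCL M0): stack=[2,1,0] mem=[0,0,0,0]
After op 8 (RCL M0): stack=[2,1,0,0] mem=[0,0,0,0]
After op 9 (*): stack=[2,1,0] mem=[0,0,0,0]
After op 10 (/): stack=[2,0] mem=[0,0,0,0]
After op 11 (dup): stack=[2,0,0] mem=[0,0,0,0]
After op 12 (-): stack=[2,0] mem=[0,0,0,0]
After op 13 (swap): stack=[0,2] mem=[0,0,0,0]

Answer: 2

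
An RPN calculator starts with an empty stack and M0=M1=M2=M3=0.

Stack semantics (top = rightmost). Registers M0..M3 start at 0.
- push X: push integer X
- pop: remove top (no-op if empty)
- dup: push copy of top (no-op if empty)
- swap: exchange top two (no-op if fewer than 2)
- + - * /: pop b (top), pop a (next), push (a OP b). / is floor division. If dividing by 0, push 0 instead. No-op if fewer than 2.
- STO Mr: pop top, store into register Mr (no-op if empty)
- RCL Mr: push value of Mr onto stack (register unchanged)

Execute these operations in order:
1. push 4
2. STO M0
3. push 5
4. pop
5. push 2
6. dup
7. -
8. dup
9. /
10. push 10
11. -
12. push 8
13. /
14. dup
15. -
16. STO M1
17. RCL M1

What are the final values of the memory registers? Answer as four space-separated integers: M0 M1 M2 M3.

Answer: 4 0 0 0

Derivation:
After op 1 (push 4): stack=[4] mem=[0,0,0,0]
After op 2 (STO M0): stack=[empty] mem=[4,0,0,0]
After op 3 (push 5): stack=[5] mem=[4,0,0,0]
After op 4 (pop): stack=[empty] mem=[4,0,0,0]
After op 5 (push 2): stack=[2] mem=[4,0,0,0]
After op 6 (dup): stack=[2,2] mem=[4,0,0,0]
After op 7 (-): stack=[0] mem=[4,0,0,0]
After op 8 (dup): stack=[0,0] mem=[4,0,0,0]
After op 9 (/): stack=[0] mem=[4,0,0,0]
After op 10 (push 10): stack=[0,10] mem=[4,0,0,0]
After op 11 (-): stack=[-10] mem=[4,0,0,0]
After op 12 (push 8): stack=[-10,8] mem=[4,0,0,0]
After op 13 (/): stack=[-2] mem=[4,0,0,0]
After op 14 (dup): stack=[-2,-2] mem=[4,0,0,0]
After op 15 (-): stack=[0] mem=[4,0,0,0]
After op 16 (STO M1): stack=[empty] mem=[4,0,0,0]
After op 17 (RCL M1): stack=[0] mem=[4,0,0,0]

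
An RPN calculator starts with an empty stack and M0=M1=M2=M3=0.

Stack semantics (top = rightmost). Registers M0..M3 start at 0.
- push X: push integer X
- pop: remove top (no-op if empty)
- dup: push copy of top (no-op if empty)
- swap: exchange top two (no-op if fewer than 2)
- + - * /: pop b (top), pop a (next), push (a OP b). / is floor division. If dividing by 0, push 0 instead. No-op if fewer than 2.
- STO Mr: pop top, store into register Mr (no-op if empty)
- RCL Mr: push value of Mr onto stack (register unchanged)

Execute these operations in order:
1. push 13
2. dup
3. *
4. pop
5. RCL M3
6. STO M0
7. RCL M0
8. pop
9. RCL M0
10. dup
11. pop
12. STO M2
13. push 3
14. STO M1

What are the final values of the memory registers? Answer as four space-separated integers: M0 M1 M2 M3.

Answer: 0 3 0 0

Derivation:
After op 1 (push 13): stack=[13] mem=[0,0,0,0]
After op 2 (dup): stack=[13,13] mem=[0,0,0,0]
After op 3 (*): stack=[169] mem=[0,0,0,0]
After op 4 (pop): stack=[empty] mem=[0,0,0,0]
After op 5 (RCL M3): stack=[0] mem=[0,0,0,0]
After op 6 (STO M0): stack=[empty] mem=[0,0,0,0]
After op 7 (RCL M0): stack=[0] mem=[0,0,0,0]
After op 8 (pop): stack=[empty] mem=[0,0,0,0]
After op 9 (RCL M0): stack=[0] mem=[0,0,0,0]
After op 10 (dup): stack=[0,0] mem=[0,0,0,0]
After op 11 (pop): stack=[0] mem=[0,0,0,0]
After op 12 (STO M2): stack=[empty] mem=[0,0,0,0]
After op 13 (push 3): stack=[3] mem=[0,0,0,0]
After op 14 (STO M1): stack=[empty] mem=[0,3,0,0]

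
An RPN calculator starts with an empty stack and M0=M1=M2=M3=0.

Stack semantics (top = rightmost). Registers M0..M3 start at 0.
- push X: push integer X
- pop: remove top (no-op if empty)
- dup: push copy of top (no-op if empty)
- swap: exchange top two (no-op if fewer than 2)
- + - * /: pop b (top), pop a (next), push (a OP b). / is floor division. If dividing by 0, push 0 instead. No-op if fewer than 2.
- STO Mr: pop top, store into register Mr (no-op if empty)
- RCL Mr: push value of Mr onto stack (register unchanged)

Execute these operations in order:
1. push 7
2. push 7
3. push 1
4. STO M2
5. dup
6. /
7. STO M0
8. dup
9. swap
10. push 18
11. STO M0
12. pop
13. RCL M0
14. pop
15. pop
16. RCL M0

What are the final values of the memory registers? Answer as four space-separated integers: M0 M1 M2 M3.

Answer: 18 0 1 0

Derivation:
After op 1 (push 7): stack=[7] mem=[0,0,0,0]
After op 2 (push 7): stack=[7,7] mem=[0,0,0,0]
After op 3 (push 1): stack=[7,7,1] mem=[0,0,0,0]
After op 4 (STO M2): stack=[7,7] mem=[0,0,1,0]
After op 5 (dup): stack=[7,7,7] mem=[0,0,1,0]
After op 6 (/): stack=[7,1] mem=[0,0,1,0]
After op 7 (STO M0): stack=[7] mem=[1,0,1,0]
After op 8 (dup): stack=[7,7] mem=[1,0,1,0]
After op 9 (swap): stack=[7,7] mem=[1,0,1,0]
After op 10 (push 18): stack=[7,7,18] mem=[1,0,1,0]
After op 11 (STO M0): stack=[7,7] mem=[18,0,1,0]
After op 12 (pop): stack=[7] mem=[18,0,1,0]
After op 13 (RCL M0): stack=[7,18] mem=[18,0,1,0]
After op 14 (pop): stack=[7] mem=[18,0,1,0]
After op 15 (pop): stack=[empty] mem=[18,0,1,0]
After op 16 (RCL M0): stack=[18] mem=[18,0,1,0]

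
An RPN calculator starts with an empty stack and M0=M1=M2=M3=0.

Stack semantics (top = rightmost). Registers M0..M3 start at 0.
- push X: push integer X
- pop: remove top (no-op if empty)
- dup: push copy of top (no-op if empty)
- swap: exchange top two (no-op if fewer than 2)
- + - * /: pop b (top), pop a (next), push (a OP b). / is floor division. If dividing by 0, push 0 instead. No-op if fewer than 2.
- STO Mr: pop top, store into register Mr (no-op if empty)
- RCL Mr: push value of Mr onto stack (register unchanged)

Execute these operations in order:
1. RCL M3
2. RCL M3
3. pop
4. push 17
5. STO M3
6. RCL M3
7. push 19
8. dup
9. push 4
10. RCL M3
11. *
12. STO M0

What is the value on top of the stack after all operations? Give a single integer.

After op 1 (RCL M3): stack=[0] mem=[0,0,0,0]
After op 2 (RCL M3): stack=[0,0] mem=[0,0,0,0]
After op 3 (pop): stack=[0] mem=[0,0,0,0]
After op 4 (push 17): stack=[0,17] mem=[0,0,0,0]
After op 5 (STO M3): stack=[0] mem=[0,0,0,17]
After op 6 (RCL M3): stack=[0,17] mem=[0,0,0,17]
After op 7 (push 19): stack=[0,17,19] mem=[0,0,0,17]
After op 8 (dup): stack=[0,17,19,19] mem=[0,0,0,17]
After op 9 (push 4): stack=[0,17,19,19,4] mem=[0,0,0,17]
After op 10 (RCL M3): stack=[0,17,19,19,4,17] mem=[0,0,0,17]
After op 11 (*): stack=[0,17,19,19,68] mem=[0,0,0,17]
After op 12 (STO M0): stack=[0,17,19,19] mem=[68,0,0,17]

Answer: 19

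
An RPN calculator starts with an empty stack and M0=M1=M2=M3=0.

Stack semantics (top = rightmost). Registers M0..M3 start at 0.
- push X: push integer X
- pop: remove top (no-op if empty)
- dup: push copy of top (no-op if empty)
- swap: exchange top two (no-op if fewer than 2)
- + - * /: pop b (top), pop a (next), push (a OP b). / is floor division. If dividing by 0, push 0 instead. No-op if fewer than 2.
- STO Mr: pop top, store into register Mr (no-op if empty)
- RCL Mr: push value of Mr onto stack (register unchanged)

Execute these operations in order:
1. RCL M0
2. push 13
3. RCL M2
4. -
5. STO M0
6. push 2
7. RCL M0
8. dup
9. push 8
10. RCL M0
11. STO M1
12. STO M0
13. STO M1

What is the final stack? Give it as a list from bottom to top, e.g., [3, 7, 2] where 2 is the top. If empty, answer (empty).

Answer: [0, 2, 13]

Derivation:
After op 1 (RCL M0): stack=[0] mem=[0,0,0,0]
After op 2 (push 13): stack=[0,13] mem=[0,0,0,0]
After op 3 (RCL M2): stack=[0,13,0] mem=[0,0,0,0]
After op 4 (-): stack=[0,13] mem=[0,0,0,0]
After op 5 (STO M0): stack=[0] mem=[13,0,0,0]
After op 6 (push 2): stack=[0,2] mem=[13,0,0,0]
After op 7 (RCL M0): stack=[0,2,13] mem=[13,0,0,0]
After op 8 (dup): stack=[0,2,13,13] mem=[13,0,0,0]
After op 9 (push 8): stack=[0,2,13,13,8] mem=[13,0,0,0]
After op 10 (RCL M0): stack=[0,2,13,13,8,13] mem=[13,0,0,0]
After op 11 (STO M1): stack=[0,2,13,13,8] mem=[13,13,0,0]
After op 12 (STO M0): stack=[0,2,13,13] mem=[8,13,0,0]
After op 13 (STO M1): stack=[0,2,13] mem=[8,13,0,0]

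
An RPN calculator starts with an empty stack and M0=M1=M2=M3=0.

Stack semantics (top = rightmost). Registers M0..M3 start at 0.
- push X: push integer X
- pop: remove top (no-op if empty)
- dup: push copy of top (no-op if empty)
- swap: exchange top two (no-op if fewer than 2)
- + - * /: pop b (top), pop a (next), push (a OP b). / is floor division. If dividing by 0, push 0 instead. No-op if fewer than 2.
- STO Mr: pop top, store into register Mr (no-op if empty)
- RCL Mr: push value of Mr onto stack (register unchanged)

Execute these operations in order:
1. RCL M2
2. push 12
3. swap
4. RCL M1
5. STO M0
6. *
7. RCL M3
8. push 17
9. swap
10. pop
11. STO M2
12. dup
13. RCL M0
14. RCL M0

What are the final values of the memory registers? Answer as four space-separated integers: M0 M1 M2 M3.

Answer: 0 0 17 0

Derivation:
After op 1 (RCL M2): stack=[0] mem=[0,0,0,0]
After op 2 (push 12): stack=[0,12] mem=[0,0,0,0]
After op 3 (swap): stack=[12,0] mem=[0,0,0,0]
After op 4 (RCL M1): stack=[12,0,0] mem=[0,0,0,0]
After op 5 (STO M0): stack=[12,0] mem=[0,0,0,0]
After op 6 (*): stack=[0] mem=[0,0,0,0]
After op 7 (RCL M3): stack=[0,0] mem=[0,0,0,0]
After op 8 (push 17): stack=[0,0,17] mem=[0,0,0,0]
After op 9 (swap): stack=[0,17,0] mem=[0,0,0,0]
After op 10 (pop): stack=[0,17] mem=[0,0,0,0]
After op 11 (STO M2): stack=[0] mem=[0,0,17,0]
After op 12 (dup): stack=[0,0] mem=[0,0,17,0]
After op 13 (RCL M0): stack=[0,0,0] mem=[0,0,17,0]
After op 14 (RCL M0): stack=[0,0,0,0] mem=[0,0,17,0]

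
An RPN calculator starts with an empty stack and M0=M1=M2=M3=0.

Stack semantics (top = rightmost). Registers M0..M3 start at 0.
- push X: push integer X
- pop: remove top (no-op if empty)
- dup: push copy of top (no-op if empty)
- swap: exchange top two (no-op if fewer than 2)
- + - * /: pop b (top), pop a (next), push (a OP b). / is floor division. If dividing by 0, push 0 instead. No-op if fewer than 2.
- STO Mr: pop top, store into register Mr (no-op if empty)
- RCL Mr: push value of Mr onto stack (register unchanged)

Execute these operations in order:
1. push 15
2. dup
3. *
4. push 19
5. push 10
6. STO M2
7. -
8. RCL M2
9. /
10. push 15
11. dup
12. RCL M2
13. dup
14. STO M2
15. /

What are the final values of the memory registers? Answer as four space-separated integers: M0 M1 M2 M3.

Answer: 0 0 10 0

Derivation:
After op 1 (push 15): stack=[15] mem=[0,0,0,0]
After op 2 (dup): stack=[15,15] mem=[0,0,0,0]
After op 3 (*): stack=[225] mem=[0,0,0,0]
After op 4 (push 19): stack=[225,19] mem=[0,0,0,0]
After op 5 (push 10): stack=[225,19,10] mem=[0,0,0,0]
After op 6 (STO M2): stack=[225,19] mem=[0,0,10,0]
After op 7 (-): stack=[206] mem=[0,0,10,0]
After op 8 (RCL M2): stack=[206,10] mem=[0,0,10,0]
After op 9 (/): stack=[20] mem=[0,0,10,0]
After op 10 (push 15): stack=[20,15] mem=[0,0,10,0]
After op 11 (dup): stack=[20,15,15] mem=[0,0,10,0]
After op 12 (RCL M2): stack=[20,15,15,10] mem=[0,0,10,0]
After op 13 (dup): stack=[20,15,15,10,10] mem=[0,0,10,0]
After op 14 (STO M2): stack=[20,15,15,10] mem=[0,0,10,0]
After op 15 (/): stack=[20,15,1] mem=[0,0,10,0]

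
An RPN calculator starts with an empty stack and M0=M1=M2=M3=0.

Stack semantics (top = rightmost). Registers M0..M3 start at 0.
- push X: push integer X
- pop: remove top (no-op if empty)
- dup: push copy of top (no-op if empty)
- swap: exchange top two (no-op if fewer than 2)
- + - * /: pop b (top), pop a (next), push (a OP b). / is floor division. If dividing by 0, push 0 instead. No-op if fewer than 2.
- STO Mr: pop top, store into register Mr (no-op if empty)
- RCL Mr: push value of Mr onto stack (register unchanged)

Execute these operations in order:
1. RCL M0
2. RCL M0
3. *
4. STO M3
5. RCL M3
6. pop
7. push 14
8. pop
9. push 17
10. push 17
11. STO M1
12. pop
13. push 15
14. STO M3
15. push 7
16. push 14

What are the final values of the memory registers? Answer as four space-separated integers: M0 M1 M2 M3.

Answer: 0 17 0 15

Derivation:
After op 1 (RCL M0): stack=[0] mem=[0,0,0,0]
After op 2 (RCL M0): stack=[0,0] mem=[0,0,0,0]
After op 3 (*): stack=[0] mem=[0,0,0,0]
After op 4 (STO M3): stack=[empty] mem=[0,0,0,0]
After op 5 (RCL M3): stack=[0] mem=[0,0,0,0]
After op 6 (pop): stack=[empty] mem=[0,0,0,0]
After op 7 (push 14): stack=[14] mem=[0,0,0,0]
After op 8 (pop): stack=[empty] mem=[0,0,0,0]
After op 9 (push 17): stack=[17] mem=[0,0,0,0]
After op 10 (push 17): stack=[17,17] mem=[0,0,0,0]
After op 11 (STO M1): stack=[17] mem=[0,17,0,0]
After op 12 (pop): stack=[empty] mem=[0,17,0,0]
After op 13 (push 15): stack=[15] mem=[0,17,0,0]
After op 14 (STO M3): stack=[empty] mem=[0,17,0,15]
After op 15 (push 7): stack=[7] mem=[0,17,0,15]
After op 16 (push 14): stack=[7,14] mem=[0,17,0,15]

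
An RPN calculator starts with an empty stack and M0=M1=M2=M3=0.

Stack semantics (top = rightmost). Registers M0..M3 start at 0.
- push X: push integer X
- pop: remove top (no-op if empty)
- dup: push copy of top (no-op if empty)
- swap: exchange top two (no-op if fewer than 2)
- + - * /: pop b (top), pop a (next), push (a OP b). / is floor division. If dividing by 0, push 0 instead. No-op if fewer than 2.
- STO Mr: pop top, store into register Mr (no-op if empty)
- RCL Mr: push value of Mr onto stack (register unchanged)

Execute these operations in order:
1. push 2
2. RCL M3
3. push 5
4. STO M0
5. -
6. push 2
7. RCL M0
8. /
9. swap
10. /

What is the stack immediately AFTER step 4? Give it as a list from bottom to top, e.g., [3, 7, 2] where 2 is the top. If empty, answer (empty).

After op 1 (push 2): stack=[2] mem=[0,0,0,0]
After op 2 (RCL M3): stack=[2,0] mem=[0,0,0,0]
After op 3 (push 5): stack=[2,0,5] mem=[0,0,0,0]
After op 4 (STO M0): stack=[2,0] mem=[5,0,0,0]

[2, 0]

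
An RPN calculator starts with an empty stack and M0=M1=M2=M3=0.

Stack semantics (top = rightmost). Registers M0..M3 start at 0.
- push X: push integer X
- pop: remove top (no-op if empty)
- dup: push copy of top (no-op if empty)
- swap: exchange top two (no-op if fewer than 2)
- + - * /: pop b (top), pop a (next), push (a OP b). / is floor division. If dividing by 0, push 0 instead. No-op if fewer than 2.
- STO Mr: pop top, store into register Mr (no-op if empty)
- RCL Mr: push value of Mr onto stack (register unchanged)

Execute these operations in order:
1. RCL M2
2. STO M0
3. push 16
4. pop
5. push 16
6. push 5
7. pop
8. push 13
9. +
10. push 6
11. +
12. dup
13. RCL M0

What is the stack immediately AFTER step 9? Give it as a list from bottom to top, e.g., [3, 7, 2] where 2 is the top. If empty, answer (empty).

After op 1 (RCL M2): stack=[0] mem=[0,0,0,0]
After op 2 (STO M0): stack=[empty] mem=[0,0,0,0]
After op 3 (push 16): stack=[16] mem=[0,0,0,0]
After op 4 (pop): stack=[empty] mem=[0,0,0,0]
After op 5 (push 16): stack=[16] mem=[0,0,0,0]
After op 6 (push 5): stack=[16,5] mem=[0,0,0,0]
After op 7 (pop): stack=[16] mem=[0,0,0,0]
After op 8 (push 13): stack=[16,13] mem=[0,0,0,0]
After op 9 (+): stack=[29] mem=[0,0,0,0]

[29]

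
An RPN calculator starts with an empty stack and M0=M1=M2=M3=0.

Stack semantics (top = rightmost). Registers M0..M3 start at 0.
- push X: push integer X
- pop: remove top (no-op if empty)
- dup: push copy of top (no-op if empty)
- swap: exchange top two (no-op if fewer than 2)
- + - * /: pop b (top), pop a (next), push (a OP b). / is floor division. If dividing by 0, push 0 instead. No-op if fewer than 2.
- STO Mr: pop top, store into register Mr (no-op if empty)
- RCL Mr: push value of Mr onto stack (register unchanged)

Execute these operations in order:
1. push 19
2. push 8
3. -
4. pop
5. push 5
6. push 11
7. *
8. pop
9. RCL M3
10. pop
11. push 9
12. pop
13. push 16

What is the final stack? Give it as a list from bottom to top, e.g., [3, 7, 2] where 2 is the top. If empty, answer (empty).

After op 1 (push 19): stack=[19] mem=[0,0,0,0]
After op 2 (push 8): stack=[19,8] mem=[0,0,0,0]
After op 3 (-): stack=[11] mem=[0,0,0,0]
After op 4 (pop): stack=[empty] mem=[0,0,0,0]
After op 5 (push 5): stack=[5] mem=[0,0,0,0]
After op 6 (push 11): stack=[5,11] mem=[0,0,0,0]
After op 7 (*): stack=[55] mem=[0,0,0,0]
After op 8 (pop): stack=[empty] mem=[0,0,0,0]
After op 9 (RCL M3): stack=[0] mem=[0,0,0,0]
After op 10 (pop): stack=[empty] mem=[0,0,0,0]
After op 11 (push 9): stack=[9] mem=[0,0,0,0]
After op 12 (pop): stack=[empty] mem=[0,0,0,0]
After op 13 (push 16): stack=[16] mem=[0,0,0,0]

Answer: [16]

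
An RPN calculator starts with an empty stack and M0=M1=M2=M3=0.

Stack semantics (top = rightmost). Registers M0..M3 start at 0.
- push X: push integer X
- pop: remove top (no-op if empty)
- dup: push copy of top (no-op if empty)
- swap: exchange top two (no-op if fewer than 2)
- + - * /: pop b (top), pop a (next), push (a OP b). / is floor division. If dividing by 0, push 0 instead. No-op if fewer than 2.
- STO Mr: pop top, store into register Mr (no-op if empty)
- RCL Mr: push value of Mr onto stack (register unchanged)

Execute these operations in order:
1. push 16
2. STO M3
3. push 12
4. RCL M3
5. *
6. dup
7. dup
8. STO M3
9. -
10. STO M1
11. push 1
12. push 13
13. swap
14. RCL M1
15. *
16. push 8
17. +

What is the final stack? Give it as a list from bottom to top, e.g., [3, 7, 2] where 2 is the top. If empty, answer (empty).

Answer: [13, 8]

Derivation:
After op 1 (push 16): stack=[16] mem=[0,0,0,0]
After op 2 (STO M3): stack=[empty] mem=[0,0,0,16]
After op 3 (push 12): stack=[12] mem=[0,0,0,16]
After op 4 (RCL M3): stack=[12,16] mem=[0,0,0,16]
After op 5 (*): stack=[192] mem=[0,0,0,16]
After op 6 (dup): stack=[192,192] mem=[0,0,0,16]
After op 7 (dup): stack=[192,192,192] mem=[0,0,0,16]
After op 8 (STO M3): stack=[192,192] mem=[0,0,0,192]
After op 9 (-): stack=[0] mem=[0,0,0,192]
After op 10 (STO M1): stack=[empty] mem=[0,0,0,192]
After op 11 (push 1): stack=[1] mem=[0,0,0,192]
After op 12 (push 13): stack=[1,13] mem=[0,0,0,192]
After op 13 (swap): stack=[13,1] mem=[0,0,0,192]
After op 14 (RCL M1): stack=[13,1,0] mem=[0,0,0,192]
After op 15 (*): stack=[13,0] mem=[0,0,0,192]
After op 16 (push 8): stack=[13,0,8] mem=[0,0,0,192]
After op 17 (+): stack=[13,8] mem=[0,0,0,192]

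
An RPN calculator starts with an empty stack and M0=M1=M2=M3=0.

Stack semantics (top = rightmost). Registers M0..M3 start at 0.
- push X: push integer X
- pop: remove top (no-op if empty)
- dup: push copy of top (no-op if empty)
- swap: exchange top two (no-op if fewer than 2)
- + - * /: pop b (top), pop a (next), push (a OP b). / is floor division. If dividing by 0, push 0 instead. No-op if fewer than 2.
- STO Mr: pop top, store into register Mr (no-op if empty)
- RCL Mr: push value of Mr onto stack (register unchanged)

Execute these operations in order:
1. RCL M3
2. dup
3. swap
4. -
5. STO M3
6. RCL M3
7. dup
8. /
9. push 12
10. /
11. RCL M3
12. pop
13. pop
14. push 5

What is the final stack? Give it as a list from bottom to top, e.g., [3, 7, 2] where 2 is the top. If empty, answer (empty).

Answer: [5]

Derivation:
After op 1 (RCL M3): stack=[0] mem=[0,0,0,0]
After op 2 (dup): stack=[0,0] mem=[0,0,0,0]
After op 3 (swap): stack=[0,0] mem=[0,0,0,0]
After op 4 (-): stack=[0] mem=[0,0,0,0]
After op 5 (STO M3): stack=[empty] mem=[0,0,0,0]
After op 6 (RCL M3): stack=[0] mem=[0,0,0,0]
After op 7 (dup): stack=[0,0] mem=[0,0,0,0]
After op 8 (/): stack=[0] mem=[0,0,0,0]
After op 9 (push 12): stack=[0,12] mem=[0,0,0,0]
After op 10 (/): stack=[0] mem=[0,0,0,0]
After op 11 (RCL M3): stack=[0,0] mem=[0,0,0,0]
After op 12 (pop): stack=[0] mem=[0,0,0,0]
After op 13 (pop): stack=[empty] mem=[0,0,0,0]
After op 14 (push 5): stack=[5] mem=[0,0,0,0]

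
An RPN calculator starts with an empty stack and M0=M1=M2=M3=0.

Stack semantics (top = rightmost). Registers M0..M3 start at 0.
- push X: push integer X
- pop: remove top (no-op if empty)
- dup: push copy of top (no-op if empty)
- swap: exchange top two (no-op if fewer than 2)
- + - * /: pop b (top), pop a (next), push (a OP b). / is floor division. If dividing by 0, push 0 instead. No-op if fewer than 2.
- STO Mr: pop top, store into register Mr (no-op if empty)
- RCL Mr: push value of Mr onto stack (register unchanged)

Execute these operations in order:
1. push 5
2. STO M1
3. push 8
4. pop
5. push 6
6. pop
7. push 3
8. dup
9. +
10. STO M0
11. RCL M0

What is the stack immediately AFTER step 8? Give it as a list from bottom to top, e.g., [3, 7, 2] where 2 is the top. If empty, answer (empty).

After op 1 (push 5): stack=[5] mem=[0,0,0,0]
After op 2 (STO M1): stack=[empty] mem=[0,5,0,0]
After op 3 (push 8): stack=[8] mem=[0,5,0,0]
After op 4 (pop): stack=[empty] mem=[0,5,0,0]
After op 5 (push 6): stack=[6] mem=[0,5,0,0]
After op 6 (pop): stack=[empty] mem=[0,5,0,0]
After op 7 (push 3): stack=[3] mem=[0,5,0,0]
After op 8 (dup): stack=[3,3] mem=[0,5,0,0]

[3, 3]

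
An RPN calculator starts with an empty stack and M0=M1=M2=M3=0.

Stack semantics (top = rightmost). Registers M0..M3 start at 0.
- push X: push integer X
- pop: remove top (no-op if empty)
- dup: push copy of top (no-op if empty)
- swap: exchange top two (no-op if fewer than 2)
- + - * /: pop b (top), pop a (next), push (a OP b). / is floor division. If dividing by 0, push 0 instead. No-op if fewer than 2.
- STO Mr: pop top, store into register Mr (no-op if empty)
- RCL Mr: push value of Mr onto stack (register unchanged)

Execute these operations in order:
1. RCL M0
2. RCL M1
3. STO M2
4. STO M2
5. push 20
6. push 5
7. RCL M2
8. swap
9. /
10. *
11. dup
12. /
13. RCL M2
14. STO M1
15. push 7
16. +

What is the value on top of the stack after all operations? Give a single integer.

After op 1 (RCL M0): stack=[0] mem=[0,0,0,0]
After op 2 (RCL M1): stack=[0,0] mem=[0,0,0,0]
After op 3 (STO M2): stack=[0] mem=[0,0,0,0]
After op 4 (STO M2): stack=[empty] mem=[0,0,0,0]
After op 5 (push 20): stack=[20] mem=[0,0,0,0]
After op 6 (push 5): stack=[20,5] mem=[0,0,0,0]
After op 7 (RCL M2): stack=[20,5,0] mem=[0,0,0,0]
After op 8 (swap): stack=[20,0,5] mem=[0,0,0,0]
After op 9 (/): stack=[20,0] mem=[0,0,0,0]
After op 10 (*): stack=[0] mem=[0,0,0,0]
After op 11 (dup): stack=[0,0] mem=[0,0,0,0]
After op 12 (/): stack=[0] mem=[0,0,0,0]
After op 13 (RCL M2): stack=[0,0] mem=[0,0,0,0]
After op 14 (STO M1): stack=[0] mem=[0,0,0,0]
After op 15 (push 7): stack=[0,7] mem=[0,0,0,0]
After op 16 (+): stack=[7] mem=[0,0,0,0]

Answer: 7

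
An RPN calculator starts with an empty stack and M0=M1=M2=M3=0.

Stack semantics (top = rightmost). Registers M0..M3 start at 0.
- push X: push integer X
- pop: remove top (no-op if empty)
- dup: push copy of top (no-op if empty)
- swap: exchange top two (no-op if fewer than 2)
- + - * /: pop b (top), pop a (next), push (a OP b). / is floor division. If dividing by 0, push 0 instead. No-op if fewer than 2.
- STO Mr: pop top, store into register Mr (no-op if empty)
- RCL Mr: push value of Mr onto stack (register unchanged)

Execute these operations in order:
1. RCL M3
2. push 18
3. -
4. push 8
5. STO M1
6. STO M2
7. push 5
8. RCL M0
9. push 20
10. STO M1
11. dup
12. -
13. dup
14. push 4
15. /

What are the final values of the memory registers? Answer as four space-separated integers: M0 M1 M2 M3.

After op 1 (RCL M3): stack=[0] mem=[0,0,0,0]
After op 2 (push 18): stack=[0,18] mem=[0,0,0,0]
After op 3 (-): stack=[-18] mem=[0,0,0,0]
After op 4 (push 8): stack=[-18,8] mem=[0,0,0,0]
After op 5 (STO M1): stack=[-18] mem=[0,8,0,0]
After op 6 (STO M2): stack=[empty] mem=[0,8,-18,0]
After op 7 (push 5): stack=[5] mem=[0,8,-18,0]
After op 8 (RCL M0): stack=[5,0] mem=[0,8,-18,0]
After op 9 (push 20): stack=[5,0,20] mem=[0,8,-18,0]
After op 10 (STO M1): stack=[5,0] mem=[0,20,-18,0]
After op 11 (dup): stack=[5,0,0] mem=[0,20,-18,0]
After op 12 (-): stack=[5,0] mem=[0,20,-18,0]
After op 13 (dup): stack=[5,0,0] mem=[0,20,-18,0]
After op 14 (push 4): stack=[5,0,0,4] mem=[0,20,-18,0]
After op 15 (/): stack=[5,0,0] mem=[0,20,-18,0]

Answer: 0 20 -18 0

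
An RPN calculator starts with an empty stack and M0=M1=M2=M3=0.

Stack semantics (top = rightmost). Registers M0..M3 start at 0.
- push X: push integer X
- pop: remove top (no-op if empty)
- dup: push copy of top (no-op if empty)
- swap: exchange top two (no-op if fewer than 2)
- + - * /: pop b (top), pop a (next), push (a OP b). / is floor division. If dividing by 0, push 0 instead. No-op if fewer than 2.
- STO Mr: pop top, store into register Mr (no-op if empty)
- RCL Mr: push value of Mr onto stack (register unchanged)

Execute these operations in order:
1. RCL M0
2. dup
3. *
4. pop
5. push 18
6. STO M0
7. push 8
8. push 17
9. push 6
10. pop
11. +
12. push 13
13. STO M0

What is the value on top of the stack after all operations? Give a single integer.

Answer: 25

Derivation:
After op 1 (RCL M0): stack=[0] mem=[0,0,0,0]
After op 2 (dup): stack=[0,0] mem=[0,0,0,0]
After op 3 (*): stack=[0] mem=[0,0,0,0]
After op 4 (pop): stack=[empty] mem=[0,0,0,0]
After op 5 (push 18): stack=[18] mem=[0,0,0,0]
After op 6 (STO M0): stack=[empty] mem=[18,0,0,0]
After op 7 (push 8): stack=[8] mem=[18,0,0,0]
After op 8 (push 17): stack=[8,17] mem=[18,0,0,0]
After op 9 (push 6): stack=[8,17,6] mem=[18,0,0,0]
After op 10 (pop): stack=[8,17] mem=[18,0,0,0]
After op 11 (+): stack=[25] mem=[18,0,0,0]
After op 12 (push 13): stack=[25,13] mem=[18,0,0,0]
After op 13 (STO M0): stack=[25] mem=[13,0,0,0]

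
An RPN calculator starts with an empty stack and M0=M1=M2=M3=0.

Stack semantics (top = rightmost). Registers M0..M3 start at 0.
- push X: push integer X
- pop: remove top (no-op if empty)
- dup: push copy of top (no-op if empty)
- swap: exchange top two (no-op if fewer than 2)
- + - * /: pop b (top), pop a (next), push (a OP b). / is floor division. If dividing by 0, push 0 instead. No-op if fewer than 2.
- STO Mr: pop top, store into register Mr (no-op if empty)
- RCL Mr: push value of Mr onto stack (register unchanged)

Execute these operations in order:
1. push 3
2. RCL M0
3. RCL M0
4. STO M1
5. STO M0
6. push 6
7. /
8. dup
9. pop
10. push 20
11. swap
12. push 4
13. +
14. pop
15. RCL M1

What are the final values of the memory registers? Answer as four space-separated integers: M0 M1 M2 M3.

After op 1 (push 3): stack=[3] mem=[0,0,0,0]
After op 2 (RCL M0): stack=[3,0] mem=[0,0,0,0]
After op 3 (RCL M0): stack=[3,0,0] mem=[0,0,0,0]
After op 4 (STO M1): stack=[3,0] mem=[0,0,0,0]
After op 5 (STO M0): stack=[3] mem=[0,0,0,0]
After op 6 (push 6): stack=[3,6] mem=[0,0,0,0]
After op 7 (/): stack=[0] mem=[0,0,0,0]
After op 8 (dup): stack=[0,0] mem=[0,0,0,0]
After op 9 (pop): stack=[0] mem=[0,0,0,0]
After op 10 (push 20): stack=[0,20] mem=[0,0,0,0]
After op 11 (swap): stack=[20,0] mem=[0,0,0,0]
After op 12 (push 4): stack=[20,0,4] mem=[0,0,0,0]
After op 13 (+): stack=[20,4] mem=[0,0,0,0]
After op 14 (pop): stack=[20] mem=[0,0,0,0]
After op 15 (RCL M1): stack=[20,0] mem=[0,0,0,0]

Answer: 0 0 0 0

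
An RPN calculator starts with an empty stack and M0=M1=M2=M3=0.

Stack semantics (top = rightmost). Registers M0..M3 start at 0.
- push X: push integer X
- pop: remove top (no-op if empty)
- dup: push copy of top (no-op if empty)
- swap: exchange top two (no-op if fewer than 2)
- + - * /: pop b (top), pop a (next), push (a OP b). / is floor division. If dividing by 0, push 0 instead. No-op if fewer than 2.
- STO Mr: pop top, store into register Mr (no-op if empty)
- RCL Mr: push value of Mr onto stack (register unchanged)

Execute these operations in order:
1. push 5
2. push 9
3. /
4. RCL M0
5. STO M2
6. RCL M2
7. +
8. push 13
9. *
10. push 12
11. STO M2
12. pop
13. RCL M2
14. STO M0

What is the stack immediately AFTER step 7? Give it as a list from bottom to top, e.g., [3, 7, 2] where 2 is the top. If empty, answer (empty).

After op 1 (push 5): stack=[5] mem=[0,0,0,0]
After op 2 (push 9): stack=[5,9] mem=[0,0,0,0]
After op 3 (/): stack=[0] mem=[0,0,0,0]
After op 4 (RCL M0): stack=[0,0] mem=[0,0,0,0]
After op 5 (STO M2): stack=[0] mem=[0,0,0,0]
After op 6 (RCL M2): stack=[0,0] mem=[0,0,0,0]
After op 7 (+): stack=[0] mem=[0,0,0,0]

[0]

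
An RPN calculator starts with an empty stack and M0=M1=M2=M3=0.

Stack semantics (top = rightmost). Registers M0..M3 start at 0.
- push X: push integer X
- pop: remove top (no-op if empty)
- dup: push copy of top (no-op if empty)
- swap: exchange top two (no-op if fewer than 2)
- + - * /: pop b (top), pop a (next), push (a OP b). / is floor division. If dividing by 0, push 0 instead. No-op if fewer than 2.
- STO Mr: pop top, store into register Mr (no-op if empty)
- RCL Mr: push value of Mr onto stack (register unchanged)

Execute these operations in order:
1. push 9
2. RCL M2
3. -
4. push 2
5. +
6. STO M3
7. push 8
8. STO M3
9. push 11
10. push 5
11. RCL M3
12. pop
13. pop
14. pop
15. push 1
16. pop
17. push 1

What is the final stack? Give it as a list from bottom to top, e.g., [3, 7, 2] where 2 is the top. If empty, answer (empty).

Answer: [1]

Derivation:
After op 1 (push 9): stack=[9] mem=[0,0,0,0]
After op 2 (RCL M2): stack=[9,0] mem=[0,0,0,0]
After op 3 (-): stack=[9] mem=[0,0,0,0]
After op 4 (push 2): stack=[9,2] mem=[0,0,0,0]
After op 5 (+): stack=[11] mem=[0,0,0,0]
After op 6 (STO M3): stack=[empty] mem=[0,0,0,11]
After op 7 (push 8): stack=[8] mem=[0,0,0,11]
After op 8 (STO M3): stack=[empty] mem=[0,0,0,8]
After op 9 (push 11): stack=[11] mem=[0,0,0,8]
After op 10 (push 5): stack=[11,5] mem=[0,0,0,8]
After op 11 (RCL M3): stack=[11,5,8] mem=[0,0,0,8]
After op 12 (pop): stack=[11,5] mem=[0,0,0,8]
After op 13 (pop): stack=[11] mem=[0,0,0,8]
After op 14 (pop): stack=[empty] mem=[0,0,0,8]
After op 15 (push 1): stack=[1] mem=[0,0,0,8]
After op 16 (pop): stack=[empty] mem=[0,0,0,8]
After op 17 (push 1): stack=[1] mem=[0,0,0,8]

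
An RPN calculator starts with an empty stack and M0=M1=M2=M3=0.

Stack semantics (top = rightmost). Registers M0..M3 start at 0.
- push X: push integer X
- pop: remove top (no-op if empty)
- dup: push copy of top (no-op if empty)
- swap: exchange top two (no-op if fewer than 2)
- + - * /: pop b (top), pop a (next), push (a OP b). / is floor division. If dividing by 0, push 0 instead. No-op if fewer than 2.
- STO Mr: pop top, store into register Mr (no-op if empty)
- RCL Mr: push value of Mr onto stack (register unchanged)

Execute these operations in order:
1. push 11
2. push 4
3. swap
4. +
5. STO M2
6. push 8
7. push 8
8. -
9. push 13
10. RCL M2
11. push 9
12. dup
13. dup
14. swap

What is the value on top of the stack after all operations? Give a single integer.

After op 1 (push 11): stack=[11] mem=[0,0,0,0]
After op 2 (push 4): stack=[11,4] mem=[0,0,0,0]
After op 3 (swap): stack=[4,11] mem=[0,0,0,0]
After op 4 (+): stack=[15] mem=[0,0,0,0]
After op 5 (STO M2): stack=[empty] mem=[0,0,15,0]
After op 6 (push 8): stack=[8] mem=[0,0,15,0]
After op 7 (push 8): stack=[8,8] mem=[0,0,15,0]
After op 8 (-): stack=[0] mem=[0,0,15,0]
After op 9 (push 13): stack=[0,13] mem=[0,0,15,0]
After op 10 (RCL M2): stack=[0,13,15] mem=[0,0,15,0]
After op 11 (push 9): stack=[0,13,15,9] mem=[0,0,15,0]
After op 12 (dup): stack=[0,13,15,9,9] mem=[0,0,15,0]
After op 13 (dup): stack=[0,13,15,9,9,9] mem=[0,0,15,0]
After op 14 (swap): stack=[0,13,15,9,9,9] mem=[0,0,15,0]

Answer: 9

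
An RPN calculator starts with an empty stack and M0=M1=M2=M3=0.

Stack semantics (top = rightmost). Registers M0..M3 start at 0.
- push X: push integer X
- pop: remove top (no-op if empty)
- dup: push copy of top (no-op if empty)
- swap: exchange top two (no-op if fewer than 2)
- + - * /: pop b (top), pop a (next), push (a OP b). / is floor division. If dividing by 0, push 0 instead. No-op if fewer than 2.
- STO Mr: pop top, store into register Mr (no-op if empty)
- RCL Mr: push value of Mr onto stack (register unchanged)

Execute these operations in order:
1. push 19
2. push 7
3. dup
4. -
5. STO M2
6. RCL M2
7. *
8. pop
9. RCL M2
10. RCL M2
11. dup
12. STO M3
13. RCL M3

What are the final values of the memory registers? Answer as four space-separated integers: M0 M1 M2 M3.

Answer: 0 0 0 0

Derivation:
After op 1 (push 19): stack=[19] mem=[0,0,0,0]
After op 2 (push 7): stack=[19,7] mem=[0,0,0,0]
After op 3 (dup): stack=[19,7,7] mem=[0,0,0,0]
After op 4 (-): stack=[19,0] mem=[0,0,0,0]
After op 5 (STO M2): stack=[19] mem=[0,0,0,0]
After op 6 (RCL M2): stack=[19,0] mem=[0,0,0,0]
After op 7 (*): stack=[0] mem=[0,0,0,0]
After op 8 (pop): stack=[empty] mem=[0,0,0,0]
After op 9 (RCL M2): stack=[0] mem=[0,0,0,0]
After op 10 (RCL M2): stack=[0,0] mem=[0,0,0,0]
After op 11 (dup): stack=[0,0,0] mem=[0,0,0,0]
After op 12 (STO M3): stack=[0,0] mem=[0,0,0,0]
After op 13 (RCL M3): stack=[0,0,0] mem=[0,0,0,0]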